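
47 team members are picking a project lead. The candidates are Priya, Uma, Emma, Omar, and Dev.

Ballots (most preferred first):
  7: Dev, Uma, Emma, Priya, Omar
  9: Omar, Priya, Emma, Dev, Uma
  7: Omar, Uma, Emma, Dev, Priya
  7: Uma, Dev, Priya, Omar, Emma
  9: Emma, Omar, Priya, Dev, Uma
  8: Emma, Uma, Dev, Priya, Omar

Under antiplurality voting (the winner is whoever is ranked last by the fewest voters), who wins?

Dev

Last-place votes: Priya 7, Uma 18, Emma 7, Omar 15, Dev 0.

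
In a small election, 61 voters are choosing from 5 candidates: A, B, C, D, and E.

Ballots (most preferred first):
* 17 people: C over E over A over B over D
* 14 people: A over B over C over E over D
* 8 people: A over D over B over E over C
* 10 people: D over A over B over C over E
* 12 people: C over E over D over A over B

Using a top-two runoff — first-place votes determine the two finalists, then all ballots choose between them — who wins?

A

Round 1 first-place votes: A 22, B 0, C 29, D 10, E 0. C and A advance.
Runoff: C is ranked above A on 29 ballots, A above C on 32.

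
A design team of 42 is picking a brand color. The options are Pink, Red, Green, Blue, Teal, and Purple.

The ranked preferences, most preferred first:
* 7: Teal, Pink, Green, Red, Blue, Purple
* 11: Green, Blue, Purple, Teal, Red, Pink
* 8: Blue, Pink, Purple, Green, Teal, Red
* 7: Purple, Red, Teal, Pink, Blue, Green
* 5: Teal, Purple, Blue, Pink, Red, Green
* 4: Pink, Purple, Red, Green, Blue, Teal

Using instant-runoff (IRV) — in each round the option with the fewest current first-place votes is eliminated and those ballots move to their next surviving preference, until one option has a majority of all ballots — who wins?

Purple

Round 1: Pink 4, Red 0, Green 11, Blue 8, Teal 12, Purple 7. Red eliminated.
Round 2: Pink 4, Green 11, Blue 8, Teal 12, Purple 7. Pink eliminated.
Round 3: Green 11, Blue 8, Teal 12, Purple 11. Blue eliminated.
Round 4: Green 11, Teal 12, Purple 19. Green eliminated.
Round 5: Teal 12, Purple 30. Purple has a majority (≥22).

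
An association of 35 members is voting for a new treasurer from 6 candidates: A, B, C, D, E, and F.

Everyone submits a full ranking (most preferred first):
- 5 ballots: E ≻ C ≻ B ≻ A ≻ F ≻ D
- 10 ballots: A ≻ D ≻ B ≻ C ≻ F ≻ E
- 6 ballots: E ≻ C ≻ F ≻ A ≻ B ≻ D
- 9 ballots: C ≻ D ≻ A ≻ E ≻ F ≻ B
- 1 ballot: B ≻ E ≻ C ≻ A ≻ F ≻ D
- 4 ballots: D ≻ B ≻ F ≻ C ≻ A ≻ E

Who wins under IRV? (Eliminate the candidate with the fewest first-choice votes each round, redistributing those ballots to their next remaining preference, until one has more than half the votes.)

Round 1: A 10, B 1, C 9, D 4, E 11, F 0. F eliminated.
Round 2: A 10, B 1, C 9, D 4, E 11. B eliminated.
Round 3: A 10, C 9, D 4, E 12. D eliminated.
Round 4: A 10, C 13, E 12. A eliminated.
Round 5: C 23, E 12. C has a majority (≥18).

C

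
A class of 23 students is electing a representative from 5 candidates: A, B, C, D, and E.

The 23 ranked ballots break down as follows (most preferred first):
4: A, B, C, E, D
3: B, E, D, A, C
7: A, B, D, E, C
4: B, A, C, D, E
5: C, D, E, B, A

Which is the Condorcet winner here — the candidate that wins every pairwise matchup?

B vs A: 12–11
B vs C: 18–5
B vs D: 18–5
B vs E: 18–5
B beats every other candidate.

B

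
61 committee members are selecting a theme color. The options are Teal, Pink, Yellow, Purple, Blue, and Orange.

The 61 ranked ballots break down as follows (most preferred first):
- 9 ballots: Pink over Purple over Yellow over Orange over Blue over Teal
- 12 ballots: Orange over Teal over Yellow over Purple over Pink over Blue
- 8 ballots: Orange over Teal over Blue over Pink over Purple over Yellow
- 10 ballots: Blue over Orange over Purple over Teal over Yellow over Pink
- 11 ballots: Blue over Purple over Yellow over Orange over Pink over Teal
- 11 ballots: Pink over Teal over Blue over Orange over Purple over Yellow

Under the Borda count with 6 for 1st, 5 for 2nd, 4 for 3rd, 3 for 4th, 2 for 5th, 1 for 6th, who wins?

Orange

Teal: 9×1 + 12×5 + 8×5 + 10×3 + 11×1 + 11×5 = 205
Pink: 9×6 + 12×2 + 8×3 + 10×1 + 11×2 + 11×6 = 200
Yellow: 9×4 + 12×4 + 8×1 + 10×2 + 11×4 + 11×1 = 167
Purple: 9×5 + 12×3 + 8×2 + 10×4 + 11×5 + 11×2 = 214
Blue: 9×2 + 12×1 + 8×4 + 10×6 + 11×6 + 11×4 = 232
Orange: 9×3 + 12×6 + 8×6 + 10×5 + 11×3 + 11×3 = 263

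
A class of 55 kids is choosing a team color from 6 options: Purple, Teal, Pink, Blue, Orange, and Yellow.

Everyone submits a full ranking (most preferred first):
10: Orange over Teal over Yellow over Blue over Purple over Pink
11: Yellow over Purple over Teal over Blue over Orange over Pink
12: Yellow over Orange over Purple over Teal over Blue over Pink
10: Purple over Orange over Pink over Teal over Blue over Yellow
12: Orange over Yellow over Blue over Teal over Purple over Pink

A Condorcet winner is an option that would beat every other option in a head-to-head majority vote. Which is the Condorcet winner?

Orange vs Purple: 34–21
Orange vs Teal: 44–11
Orange vs Pink: 55–0
Orange vs Blue: 44–11
Orange vs Yellow: 32–23
Orange beats every other option.

Orange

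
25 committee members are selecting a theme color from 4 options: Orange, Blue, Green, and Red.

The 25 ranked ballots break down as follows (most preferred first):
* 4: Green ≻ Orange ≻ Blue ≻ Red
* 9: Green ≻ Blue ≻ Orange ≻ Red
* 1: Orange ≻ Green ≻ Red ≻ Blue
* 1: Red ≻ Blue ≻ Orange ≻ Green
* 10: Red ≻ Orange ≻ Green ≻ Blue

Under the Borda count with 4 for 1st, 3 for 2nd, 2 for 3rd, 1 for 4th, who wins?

Green

Orange: 4×3 + 9×2 + 1×4 + 1×2 + 10×3 = 66
Blue: 4×2 + 9×3 + 1×1 + 1×3 + 10×1 = 49
Green: 4×4 + 9×4 + 1×3 + 1×1 + 10×2 = 76
Red: 4×1 + 9×1 + 1×2 + 1×4 + 10×4 = 59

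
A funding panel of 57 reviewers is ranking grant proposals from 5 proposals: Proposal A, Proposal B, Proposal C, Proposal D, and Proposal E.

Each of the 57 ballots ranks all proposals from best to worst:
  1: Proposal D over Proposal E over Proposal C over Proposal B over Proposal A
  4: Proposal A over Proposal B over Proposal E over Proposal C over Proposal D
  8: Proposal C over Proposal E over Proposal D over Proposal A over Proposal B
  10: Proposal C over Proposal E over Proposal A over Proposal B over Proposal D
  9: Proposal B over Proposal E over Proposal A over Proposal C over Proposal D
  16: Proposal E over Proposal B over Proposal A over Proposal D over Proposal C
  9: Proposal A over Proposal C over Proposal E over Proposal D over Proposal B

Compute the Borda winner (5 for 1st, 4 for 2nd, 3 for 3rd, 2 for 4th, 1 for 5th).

Proposal A: 1×1 + 4×5 + 8×2 + 10×3 + 9×3 + 16×3 + 9×5 = 187
Proposal B: 1×2 + 4×4 + 8×1 + 10×2 + 9×5 + 16×4 + 9×1 = 164
Proposal C: 1×3 + 4×2 + 8×5 + 10×5 + 9×2 + 16×1 + 9×4 = 171
Proposal D: 1×5 + 4×1 + 8×3 + 10×1 + 9×1 + 16×2 + 9×2 = 102
Proposal E: 1×4 + 4×3 + 8×4 + 10×4 + 9×4 + 16×5 + 9×3 = 231

Proposal E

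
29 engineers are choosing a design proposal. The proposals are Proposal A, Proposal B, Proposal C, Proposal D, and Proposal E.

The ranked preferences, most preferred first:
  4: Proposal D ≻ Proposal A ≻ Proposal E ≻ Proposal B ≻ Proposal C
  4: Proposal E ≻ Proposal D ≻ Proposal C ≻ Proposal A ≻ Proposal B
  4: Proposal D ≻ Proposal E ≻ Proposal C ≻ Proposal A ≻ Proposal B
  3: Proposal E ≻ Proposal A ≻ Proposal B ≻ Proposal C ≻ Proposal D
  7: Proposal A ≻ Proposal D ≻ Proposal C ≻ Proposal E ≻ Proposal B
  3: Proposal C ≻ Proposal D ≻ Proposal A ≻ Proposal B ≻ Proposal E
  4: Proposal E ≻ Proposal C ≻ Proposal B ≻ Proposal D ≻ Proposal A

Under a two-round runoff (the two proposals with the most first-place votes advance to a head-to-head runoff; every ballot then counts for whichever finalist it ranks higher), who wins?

Proposal D

Round 1 first-place votes: Proposal A 7, Proposal B 0, Proposal C 3, Proposal D 8, Proposal E 11. Proposal E and Proposal D advance.
Runoff: Proposal E is ranked above Proposal D on 11 ballots, Proposal D above Proposal E on 18.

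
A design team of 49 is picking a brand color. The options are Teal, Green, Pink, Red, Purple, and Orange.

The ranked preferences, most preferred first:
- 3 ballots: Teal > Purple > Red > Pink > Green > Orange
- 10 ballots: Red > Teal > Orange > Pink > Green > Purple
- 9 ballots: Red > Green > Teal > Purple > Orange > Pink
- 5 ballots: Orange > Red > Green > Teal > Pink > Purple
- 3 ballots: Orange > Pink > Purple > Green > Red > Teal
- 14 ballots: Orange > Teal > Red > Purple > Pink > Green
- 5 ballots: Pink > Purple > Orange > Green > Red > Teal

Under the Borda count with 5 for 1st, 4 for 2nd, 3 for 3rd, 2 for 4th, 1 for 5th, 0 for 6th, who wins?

Red

Teal: 3×5 + 10×4 + 9×3 + 5×2 + 3×0 + 14×4 + 5×0 = 148
Green: 3×1 + 10×1 + 9×4 + 5×3 + 3×2 + 14×0 + 5×2 = 80
Pink: 3×2 + 10×2 + 9×0 + 5×1 + 3×4 + 14×1 + 5×5 = 82
Red: 3×3 + 10×5 + 9×5 + 5×4 + 3×1 + 14×3 + 5×1 = 174
Purple: 3×4 + 10×0 + 9×2 + 5×0 + 3×3 + 14×2 + 5×4 = 87
Orange: 3×0 + 10×3 + 9×1 + 5×5 + 3×5 + 14×5 + 5×3 = 164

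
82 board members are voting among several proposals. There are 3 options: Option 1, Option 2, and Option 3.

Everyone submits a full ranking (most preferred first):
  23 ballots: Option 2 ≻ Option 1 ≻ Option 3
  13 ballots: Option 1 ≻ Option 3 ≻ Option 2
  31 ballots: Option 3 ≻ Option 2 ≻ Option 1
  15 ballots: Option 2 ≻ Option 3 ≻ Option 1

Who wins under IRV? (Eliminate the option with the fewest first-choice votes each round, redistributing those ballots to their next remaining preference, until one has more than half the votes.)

Round 1: Option 1 13, Option 2 38, Option 3 31. Option 1 eliminated.
Round 2: Option 2 38, Option 3 44. Option 3 has a majority (≥42).

Option 3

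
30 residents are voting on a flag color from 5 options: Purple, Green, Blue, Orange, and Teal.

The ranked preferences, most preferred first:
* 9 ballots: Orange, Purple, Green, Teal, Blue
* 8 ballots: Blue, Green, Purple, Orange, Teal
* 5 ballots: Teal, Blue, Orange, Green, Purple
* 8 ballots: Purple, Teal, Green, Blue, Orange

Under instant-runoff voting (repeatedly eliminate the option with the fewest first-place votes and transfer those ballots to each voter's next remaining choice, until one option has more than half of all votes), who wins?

Blue

Round 1: Purple 8, Green 0, Blue 8, Orange 9, Teal 5. Green eliminated.
Round 2: Purple 8, Blue 8, Orange 9, Teal 5. Teal eliminated.
Round 3: Purple 8, Blue 13, Orange 9. Purple eliminated.
Round 4: Blue 21, Orange 9. Blue has a majority (≥16).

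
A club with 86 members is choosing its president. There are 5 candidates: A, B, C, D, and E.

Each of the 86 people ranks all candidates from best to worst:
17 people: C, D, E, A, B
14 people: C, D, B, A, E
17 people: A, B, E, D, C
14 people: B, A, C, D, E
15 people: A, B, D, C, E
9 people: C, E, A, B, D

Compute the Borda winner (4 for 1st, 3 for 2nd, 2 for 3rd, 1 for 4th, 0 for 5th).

A: 17×1 + 14×1 + 17×4 + 14×3 + 15×4 + 9×2 = 219
B: 17×0 + 14×2 + 17×3 + 14×4 + 15×3 + 9×1 = 189
C: 17×4 + 14×4 + 17×0 + 14×2 + 15×1 + 9×4 = 203
D: 17×3 + 14×3 + 17×1 + 14×1 + 15×2 + 9×0 = 154
E: 17×2 + 14×0 + 17×2 + 14×0 + 15×0 + 9×3 = 95

A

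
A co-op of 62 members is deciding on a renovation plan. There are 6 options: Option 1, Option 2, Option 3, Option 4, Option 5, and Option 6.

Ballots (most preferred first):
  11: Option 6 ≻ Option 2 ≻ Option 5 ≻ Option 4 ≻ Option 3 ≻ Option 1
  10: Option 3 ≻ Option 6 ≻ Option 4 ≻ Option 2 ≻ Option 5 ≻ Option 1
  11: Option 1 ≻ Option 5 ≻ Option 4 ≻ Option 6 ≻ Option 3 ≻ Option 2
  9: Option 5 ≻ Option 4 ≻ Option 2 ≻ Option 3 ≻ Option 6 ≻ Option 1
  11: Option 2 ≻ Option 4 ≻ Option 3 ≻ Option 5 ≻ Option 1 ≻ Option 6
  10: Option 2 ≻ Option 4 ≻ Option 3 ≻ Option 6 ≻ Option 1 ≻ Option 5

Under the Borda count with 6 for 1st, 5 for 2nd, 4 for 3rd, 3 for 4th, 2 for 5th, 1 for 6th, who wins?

Option 1: 11×1 + 10×1 + 11×6 + 9×1 + 11×2 + 10×2 = 138
Option 2: 11×5 + 10×3 + 11×1 + 9×4 + 11×6 + 10×6 = 258
Option 3: 11×2 + 10×6 + 11×2 + 9×3 + 11×4 + 10×4 = 215
Option 4: 11×3 + 10×4 + 11×4 + 9×5 + 11×5 + 10×5 = 267
Option 5: 11×4 + 10×2 + 11×5 + 9×6 + 11×3 + 10×1 = 216
Option 6: 11×6 + 10×5 + 11×3 + 9×2 + 11×1 + 10×3 = 208

Option 4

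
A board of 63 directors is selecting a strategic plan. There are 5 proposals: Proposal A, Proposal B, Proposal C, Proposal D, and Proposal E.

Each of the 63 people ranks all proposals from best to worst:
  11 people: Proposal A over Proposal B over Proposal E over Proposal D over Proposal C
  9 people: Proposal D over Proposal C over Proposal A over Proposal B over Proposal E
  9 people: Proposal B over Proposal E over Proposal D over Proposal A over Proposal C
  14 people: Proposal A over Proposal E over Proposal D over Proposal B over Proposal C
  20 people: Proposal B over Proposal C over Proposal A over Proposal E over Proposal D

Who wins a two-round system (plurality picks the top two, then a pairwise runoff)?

Round 1 first-place votes: Proposal A 25, Proposal B 29, Proposal C 0, Proposal D 9, Proposal E 0. Proposal B and Proposal A advance.
Runoff: Proposal B is ranked above Proposal A on 29 ballots, Proposal A above Proposal B on 34.

Proposal A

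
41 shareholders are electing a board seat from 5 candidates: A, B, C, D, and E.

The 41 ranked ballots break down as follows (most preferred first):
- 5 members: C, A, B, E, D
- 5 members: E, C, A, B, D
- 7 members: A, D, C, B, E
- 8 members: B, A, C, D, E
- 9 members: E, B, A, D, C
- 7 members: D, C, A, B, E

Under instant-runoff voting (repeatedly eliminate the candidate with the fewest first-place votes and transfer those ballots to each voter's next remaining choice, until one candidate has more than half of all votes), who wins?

A

Round 1: A 7, B 8, C 5, D 7, E 14. C eliminated.
Round 2: A 12, B 8, D 7, E 14. D eliminated.
Round 3: A 19, B 8, E 14. B eliminated.
Round 4: A 27, E 14. A has a majority (≥21).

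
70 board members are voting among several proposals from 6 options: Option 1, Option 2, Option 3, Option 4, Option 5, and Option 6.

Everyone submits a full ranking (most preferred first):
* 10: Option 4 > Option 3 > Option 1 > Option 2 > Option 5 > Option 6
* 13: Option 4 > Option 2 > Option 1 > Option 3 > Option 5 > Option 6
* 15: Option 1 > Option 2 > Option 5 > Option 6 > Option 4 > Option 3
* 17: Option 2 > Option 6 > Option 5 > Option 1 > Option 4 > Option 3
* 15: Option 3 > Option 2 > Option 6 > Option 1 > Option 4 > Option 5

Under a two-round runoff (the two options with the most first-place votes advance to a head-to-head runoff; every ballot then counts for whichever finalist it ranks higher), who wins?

Round 1 first-place votes: Option 1 15, Option 2 17, Option 3 15, Option 4 23, Option 5 0, Option 6 0. Option 4 and Option 2 advance.
Runoff: Option 4 is ranked above Option 2 on 23 ballots, Option 2 above Option 4 on 47.

Option 2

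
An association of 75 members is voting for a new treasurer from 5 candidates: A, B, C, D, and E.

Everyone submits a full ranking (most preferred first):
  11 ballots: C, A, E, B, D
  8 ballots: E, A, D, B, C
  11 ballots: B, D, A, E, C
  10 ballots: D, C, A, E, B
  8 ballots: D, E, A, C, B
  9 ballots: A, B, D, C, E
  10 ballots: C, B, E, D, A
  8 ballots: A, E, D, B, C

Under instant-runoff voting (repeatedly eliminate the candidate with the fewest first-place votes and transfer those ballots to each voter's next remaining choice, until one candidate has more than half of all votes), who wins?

D

Round 1: A 17, B 11, C 21, D 18, E 8. E eliminated.
Round 2: A 25, B 11, C 21, D 18. B eliminated.
Round 3: A 25, C 21, D 29. C eliminated.
Round 4: A 36, D 39. D has a majority (≥38).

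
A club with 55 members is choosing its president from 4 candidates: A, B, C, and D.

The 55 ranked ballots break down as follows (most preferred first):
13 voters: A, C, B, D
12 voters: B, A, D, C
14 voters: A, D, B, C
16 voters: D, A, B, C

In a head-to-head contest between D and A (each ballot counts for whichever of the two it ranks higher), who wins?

A

D is ranked above A on 16 ballots; A above D on 39.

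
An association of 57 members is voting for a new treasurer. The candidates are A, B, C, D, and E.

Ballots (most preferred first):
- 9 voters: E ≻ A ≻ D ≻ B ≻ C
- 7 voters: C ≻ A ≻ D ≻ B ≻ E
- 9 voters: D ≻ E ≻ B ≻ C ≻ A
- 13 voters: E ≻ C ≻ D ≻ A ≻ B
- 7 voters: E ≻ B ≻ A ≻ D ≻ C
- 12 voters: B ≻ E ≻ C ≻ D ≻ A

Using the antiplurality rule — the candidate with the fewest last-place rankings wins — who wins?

D

Last-place votes: A 21, B 13, C 16, D 0, E 7.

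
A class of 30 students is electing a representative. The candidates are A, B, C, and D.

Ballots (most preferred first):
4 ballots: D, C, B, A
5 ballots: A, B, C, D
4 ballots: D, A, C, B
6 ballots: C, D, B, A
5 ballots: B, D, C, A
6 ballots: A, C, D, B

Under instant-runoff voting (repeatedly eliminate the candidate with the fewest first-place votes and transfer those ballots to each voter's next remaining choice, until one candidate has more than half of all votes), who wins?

D

Round 1: A 11, B 5, C 6, D 8. B eliminated.
Round 2: A 11, C 6, D 13. C eliminated.
Round 3: A 11, D 19. D has a majority (≥16).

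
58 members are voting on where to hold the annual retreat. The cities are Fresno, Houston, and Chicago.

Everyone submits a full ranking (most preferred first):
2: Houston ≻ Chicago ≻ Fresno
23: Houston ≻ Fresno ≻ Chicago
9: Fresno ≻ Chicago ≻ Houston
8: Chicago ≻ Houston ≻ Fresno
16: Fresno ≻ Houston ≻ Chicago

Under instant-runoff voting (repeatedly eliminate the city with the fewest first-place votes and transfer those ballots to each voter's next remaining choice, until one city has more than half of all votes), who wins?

Round 1: Fresno 25, Houston 25, Chicago 8. Chicago eliminated.
Round 2: Fresno 25, Houston 33. Houston has a majority (≥30).

Houston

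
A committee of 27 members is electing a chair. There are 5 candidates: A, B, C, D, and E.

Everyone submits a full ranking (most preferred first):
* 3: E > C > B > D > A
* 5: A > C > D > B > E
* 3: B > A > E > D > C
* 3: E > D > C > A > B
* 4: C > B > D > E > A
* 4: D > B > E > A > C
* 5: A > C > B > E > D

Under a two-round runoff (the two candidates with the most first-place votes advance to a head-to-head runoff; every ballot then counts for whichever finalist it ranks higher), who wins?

E

Round 1 first-place votes: A 10, B 3, C 4, D 4, E 6. A and E advance.
Runoff: A is ranked above E on 13 ballots, E above A on 14.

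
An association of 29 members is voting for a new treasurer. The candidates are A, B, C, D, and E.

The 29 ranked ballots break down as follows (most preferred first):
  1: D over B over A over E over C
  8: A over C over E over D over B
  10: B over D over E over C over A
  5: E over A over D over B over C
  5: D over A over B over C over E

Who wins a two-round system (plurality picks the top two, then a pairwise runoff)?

A

Round 1 first-place votes: A 8, B 10, C 0, D 6, E 5. B and A advance.
Runoff: B is ranked above A on 11 ballots, A above B on 18.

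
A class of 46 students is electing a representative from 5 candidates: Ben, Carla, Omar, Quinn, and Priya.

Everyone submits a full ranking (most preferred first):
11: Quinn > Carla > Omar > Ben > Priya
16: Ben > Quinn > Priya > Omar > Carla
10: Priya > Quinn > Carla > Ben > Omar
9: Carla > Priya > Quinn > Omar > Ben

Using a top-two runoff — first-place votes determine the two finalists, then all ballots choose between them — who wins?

Quinn

Round 1 first-place votes: Ben 16, Carla 9, Omar 0, Quinn 11, Priya 10. Ben and Quinn advance.
Runoff: Ben is ranked above Quinn on 16 ballots, Quinn above Ben on 30.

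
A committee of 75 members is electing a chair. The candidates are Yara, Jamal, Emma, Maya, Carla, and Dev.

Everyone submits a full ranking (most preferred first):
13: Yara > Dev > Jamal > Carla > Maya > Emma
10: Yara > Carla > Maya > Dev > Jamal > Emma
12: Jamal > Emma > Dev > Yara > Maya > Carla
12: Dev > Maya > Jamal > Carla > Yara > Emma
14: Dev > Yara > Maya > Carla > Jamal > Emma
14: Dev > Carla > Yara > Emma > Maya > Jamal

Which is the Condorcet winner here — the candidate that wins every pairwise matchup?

Dev vs Yara: 52–23
Dev vs Jamal: 63–12
Dev vs Emma: 63–12
Dev vs Maya: 65–10
Dev vs Carla: 65–10
Dev beats every other candidate.

Dev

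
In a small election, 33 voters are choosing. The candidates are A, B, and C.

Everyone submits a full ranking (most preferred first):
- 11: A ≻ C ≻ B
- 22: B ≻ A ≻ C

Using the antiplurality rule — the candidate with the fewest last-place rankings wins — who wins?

Last-place votes: A 0, B 11, C 22.

A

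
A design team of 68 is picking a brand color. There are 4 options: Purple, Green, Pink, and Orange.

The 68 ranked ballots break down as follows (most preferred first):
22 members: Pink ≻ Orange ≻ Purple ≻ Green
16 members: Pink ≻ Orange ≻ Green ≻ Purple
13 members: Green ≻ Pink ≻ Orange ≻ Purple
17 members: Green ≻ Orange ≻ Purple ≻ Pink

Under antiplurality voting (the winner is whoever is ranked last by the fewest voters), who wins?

Last-place votes: Purple 29, Green 22, Pink 17, Orange 0.

Orange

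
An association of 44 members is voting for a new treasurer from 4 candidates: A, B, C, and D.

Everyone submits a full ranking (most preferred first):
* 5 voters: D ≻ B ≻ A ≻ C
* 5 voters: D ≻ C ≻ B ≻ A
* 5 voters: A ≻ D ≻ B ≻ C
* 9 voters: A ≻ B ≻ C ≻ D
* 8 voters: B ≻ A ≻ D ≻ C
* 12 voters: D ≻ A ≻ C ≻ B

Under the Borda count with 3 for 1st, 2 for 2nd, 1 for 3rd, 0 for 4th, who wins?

A

A: 5×1 + 5×0 + 5×3 + 9×3 + 8×2 + 12×2 = 87
B: 5×2 + 5×1 + 5×1 + 9×2 + 8×3 + 12×0 = 62
C: 5×0 + 5×2 + 5×0 + 9×1 + 8×0 + 12×1 = 31
D: 5×3 + 5×3 + 5×2 + 9×0 + 8×1 + 12×3 = 84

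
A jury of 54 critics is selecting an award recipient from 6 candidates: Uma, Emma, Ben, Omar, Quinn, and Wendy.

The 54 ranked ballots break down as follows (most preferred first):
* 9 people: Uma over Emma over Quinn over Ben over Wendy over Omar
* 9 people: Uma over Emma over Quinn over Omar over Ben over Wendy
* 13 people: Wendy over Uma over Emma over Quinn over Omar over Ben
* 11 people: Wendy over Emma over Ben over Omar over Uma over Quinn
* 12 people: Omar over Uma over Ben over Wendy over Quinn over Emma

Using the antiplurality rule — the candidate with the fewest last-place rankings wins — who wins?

Uma

Last-place votes: Uma 0, Emma 12, Ben 13, Omar 9, Quinn 11, Wendy 9.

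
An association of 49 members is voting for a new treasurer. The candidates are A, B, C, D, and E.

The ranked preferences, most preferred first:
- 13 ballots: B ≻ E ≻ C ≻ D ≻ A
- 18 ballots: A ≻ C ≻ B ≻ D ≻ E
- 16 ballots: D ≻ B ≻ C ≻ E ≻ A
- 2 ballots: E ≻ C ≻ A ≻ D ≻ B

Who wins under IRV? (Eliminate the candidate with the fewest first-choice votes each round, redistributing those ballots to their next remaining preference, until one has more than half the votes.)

D

Round 1: A 18, B 13, C 0, D 16, E 2. C eliminated.
Round 2: A 18, B 13, D 16, E 2. E eliminated.
Round 3: A 20, B 13, D 16. B eliminated.
Round 4: A 20, D 29. D has a majority (≥25).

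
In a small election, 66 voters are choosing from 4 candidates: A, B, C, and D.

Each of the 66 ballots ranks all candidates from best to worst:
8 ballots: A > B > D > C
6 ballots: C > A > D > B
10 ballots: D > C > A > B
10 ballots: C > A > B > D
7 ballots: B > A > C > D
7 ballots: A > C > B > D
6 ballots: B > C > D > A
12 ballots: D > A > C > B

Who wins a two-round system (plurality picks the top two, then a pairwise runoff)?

C

Round 1 first-place votes: A 15, B 13, C 16, D 22. D and C advance.
Runoff: D is ranked above C on 30 ballots, C above D on 36.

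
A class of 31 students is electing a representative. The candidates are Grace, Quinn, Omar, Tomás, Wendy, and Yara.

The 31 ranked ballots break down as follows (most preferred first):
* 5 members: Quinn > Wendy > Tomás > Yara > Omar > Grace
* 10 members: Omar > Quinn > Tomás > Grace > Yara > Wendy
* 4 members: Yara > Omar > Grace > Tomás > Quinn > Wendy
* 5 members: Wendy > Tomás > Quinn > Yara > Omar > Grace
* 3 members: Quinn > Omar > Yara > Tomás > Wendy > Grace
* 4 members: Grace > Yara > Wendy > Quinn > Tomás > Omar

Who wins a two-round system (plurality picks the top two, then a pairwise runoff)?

Quinn

Round 1 first-place votes: Grace 4, Quinn 8, Omar 10, Tomás 0, Wendy 5, Yara 4. Omar and Quinn advance.
Runoff: Omar is ranked above Quinn on 14 ballots, Quinn above Omar on 17.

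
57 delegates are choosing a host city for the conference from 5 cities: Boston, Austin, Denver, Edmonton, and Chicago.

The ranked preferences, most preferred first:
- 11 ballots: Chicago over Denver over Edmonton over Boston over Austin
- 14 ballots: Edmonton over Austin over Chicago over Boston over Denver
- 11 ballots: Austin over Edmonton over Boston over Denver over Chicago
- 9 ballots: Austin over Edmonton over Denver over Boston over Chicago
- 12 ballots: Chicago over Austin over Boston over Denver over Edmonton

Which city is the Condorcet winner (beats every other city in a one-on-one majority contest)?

Austin

Austin vs Boston: 46–11
Austin vs Denver: 46–11
Austin vs Edmonton: 32–25
Austin vs Chicago: 34–23
Austin beats every other city.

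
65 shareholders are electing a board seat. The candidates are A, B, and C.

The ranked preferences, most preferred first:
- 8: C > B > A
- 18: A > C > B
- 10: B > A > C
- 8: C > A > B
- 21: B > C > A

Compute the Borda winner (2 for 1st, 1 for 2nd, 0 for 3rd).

A: 8×0 + 18×2 + 10×1 + 8×1 + 21×0 = 54
B: 8×1 + 18×0 + 10×2 + 8×0 + 21×2 = 70
C: 8×2 + 18×1 + 10×0 + 8×2 + 21×1 = 71

C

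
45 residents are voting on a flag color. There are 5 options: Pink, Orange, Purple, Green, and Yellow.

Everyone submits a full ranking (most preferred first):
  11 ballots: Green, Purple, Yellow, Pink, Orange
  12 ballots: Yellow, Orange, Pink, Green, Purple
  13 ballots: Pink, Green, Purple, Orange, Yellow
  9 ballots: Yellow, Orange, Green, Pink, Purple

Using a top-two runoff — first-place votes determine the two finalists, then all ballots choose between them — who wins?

Yellow

Round 1 first-place votes: Pink 13, Orange 0, Purple 0, Green 11, Yellow 21. Yellow and Pink advance.
Runoff: Yellow is ranked above Pink on 32 ballots, Pink above Yellow on 13.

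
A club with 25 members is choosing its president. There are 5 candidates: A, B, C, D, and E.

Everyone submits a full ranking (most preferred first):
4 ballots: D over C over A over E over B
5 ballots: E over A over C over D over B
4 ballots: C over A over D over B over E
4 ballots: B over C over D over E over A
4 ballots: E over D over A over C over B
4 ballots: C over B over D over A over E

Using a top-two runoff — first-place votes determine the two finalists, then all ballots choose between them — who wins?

Round 1 first-place votes: A 0, B 4, C 8, D 4, E 9. E and C advance.
Runoff: E is ranked above C on 9 ballots, C above E on 16.

C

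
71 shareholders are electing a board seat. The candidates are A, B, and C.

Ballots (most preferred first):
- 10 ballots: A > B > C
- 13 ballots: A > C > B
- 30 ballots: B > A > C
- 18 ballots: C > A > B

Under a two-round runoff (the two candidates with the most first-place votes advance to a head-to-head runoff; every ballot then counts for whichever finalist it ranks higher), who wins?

A

Round 1 first-place votes: A 23, B 30, C 18. B and A advance.
Runoff: B is ranked above A on 30 ballots, A above B on 41.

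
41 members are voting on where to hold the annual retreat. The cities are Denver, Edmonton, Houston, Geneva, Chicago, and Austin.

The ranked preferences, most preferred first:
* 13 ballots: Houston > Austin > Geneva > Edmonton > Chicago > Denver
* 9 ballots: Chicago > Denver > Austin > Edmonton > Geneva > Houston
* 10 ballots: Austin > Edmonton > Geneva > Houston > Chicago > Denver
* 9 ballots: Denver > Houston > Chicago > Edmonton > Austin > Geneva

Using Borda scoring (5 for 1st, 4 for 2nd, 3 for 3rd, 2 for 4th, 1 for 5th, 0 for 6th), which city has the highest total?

Austin

Denver: 13×0 + 9×4 + 10×0 + 9×5 = 81
Edmonton: 13×2 + 9×2 + 10×4 + 9×2 = 102
Houston: 13×5 + 9×0 + 10×2 + 9×4 = 121
Geneva: 13×3 + 9×1 + 10×3 + 9×0 = 78
Chicago: 13×1 + 9×5 + 10×1 + 9×3 = 95
Austin: 13×4 + 9×3 + 10×5 + 9×1 = 138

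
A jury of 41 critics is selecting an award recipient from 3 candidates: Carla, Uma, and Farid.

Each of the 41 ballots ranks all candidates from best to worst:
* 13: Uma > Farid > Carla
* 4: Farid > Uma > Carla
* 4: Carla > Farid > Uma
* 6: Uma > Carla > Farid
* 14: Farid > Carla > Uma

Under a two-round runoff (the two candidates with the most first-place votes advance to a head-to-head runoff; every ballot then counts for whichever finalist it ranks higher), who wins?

Farid

Round 1 first-place votes: Carla 4, Uma 19, Farid 18. Uma and Farid advance.
Runoff: Uma is ranked above Farid on 19 ballots, Farid above Uma on 22.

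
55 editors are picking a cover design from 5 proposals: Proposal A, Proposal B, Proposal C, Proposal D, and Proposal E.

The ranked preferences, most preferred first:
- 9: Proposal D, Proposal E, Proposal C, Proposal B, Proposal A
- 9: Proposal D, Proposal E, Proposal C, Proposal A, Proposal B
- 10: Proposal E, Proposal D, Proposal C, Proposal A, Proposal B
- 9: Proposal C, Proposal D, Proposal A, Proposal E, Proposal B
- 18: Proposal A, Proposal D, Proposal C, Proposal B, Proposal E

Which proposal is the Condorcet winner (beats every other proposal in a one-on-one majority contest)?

Proposal D vs Proposal A: 37–18
Proposal D vs Proposal B: 55–0
Proposal D vs Proposal C: 46–9
Proposal D vs Proposal E: 45–10
Proposal D beats every other proposal.

Proposal D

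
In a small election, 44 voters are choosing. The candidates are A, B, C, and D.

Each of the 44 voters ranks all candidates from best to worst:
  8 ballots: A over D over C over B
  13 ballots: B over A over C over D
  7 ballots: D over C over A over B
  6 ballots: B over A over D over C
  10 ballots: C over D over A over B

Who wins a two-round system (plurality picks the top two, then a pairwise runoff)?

C

Round 1 first-place votes: A 8, B 19, C 10, D 7. B and C advance.
Runoff: B is ranked above C on 19 ballots, C above B on 25.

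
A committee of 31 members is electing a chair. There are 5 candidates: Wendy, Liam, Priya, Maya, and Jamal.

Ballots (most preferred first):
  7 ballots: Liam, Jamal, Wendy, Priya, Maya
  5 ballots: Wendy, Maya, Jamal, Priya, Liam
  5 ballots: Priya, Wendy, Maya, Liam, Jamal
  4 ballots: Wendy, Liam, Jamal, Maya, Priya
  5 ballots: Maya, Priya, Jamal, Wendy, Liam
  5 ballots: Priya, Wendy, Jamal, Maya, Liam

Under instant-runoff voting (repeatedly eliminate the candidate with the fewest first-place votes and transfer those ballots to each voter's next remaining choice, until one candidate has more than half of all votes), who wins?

Wendy

Round 1: Wendy 9, Liam 7, Priya 10, Maya 5, Jamal 0. Jamal eliminated.
Round 2: Wendy 9, Liam 7, Priya 10, Maya 5. Maya eliminated.
Round 3: Wendy 9, Liam 7, Priya 15. Liam eliminated.
Round 4: Wendy 16, Priya 15. Wendy has a majority (≥16).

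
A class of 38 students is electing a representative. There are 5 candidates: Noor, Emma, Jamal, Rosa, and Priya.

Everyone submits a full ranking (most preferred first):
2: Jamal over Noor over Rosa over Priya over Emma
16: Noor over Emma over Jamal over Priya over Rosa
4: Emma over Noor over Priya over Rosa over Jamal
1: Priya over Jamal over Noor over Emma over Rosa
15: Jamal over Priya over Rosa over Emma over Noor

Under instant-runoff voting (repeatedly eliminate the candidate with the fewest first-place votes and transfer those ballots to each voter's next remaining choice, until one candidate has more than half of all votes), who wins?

Round 1: Noor 16, Emma 4, Jamal 17, Rosa 0, Priya 1. Rosa eliminated.
Round 2: Noor 16, Emma 4, Jamal 17, Priya 1. Priya eliminated.
Round 3: Noor 16, Emma 4, Jamal 18. Emma eliminated.
Round 4: Noor 20, Jamal 18. Noor has a majority (≥20).

Noor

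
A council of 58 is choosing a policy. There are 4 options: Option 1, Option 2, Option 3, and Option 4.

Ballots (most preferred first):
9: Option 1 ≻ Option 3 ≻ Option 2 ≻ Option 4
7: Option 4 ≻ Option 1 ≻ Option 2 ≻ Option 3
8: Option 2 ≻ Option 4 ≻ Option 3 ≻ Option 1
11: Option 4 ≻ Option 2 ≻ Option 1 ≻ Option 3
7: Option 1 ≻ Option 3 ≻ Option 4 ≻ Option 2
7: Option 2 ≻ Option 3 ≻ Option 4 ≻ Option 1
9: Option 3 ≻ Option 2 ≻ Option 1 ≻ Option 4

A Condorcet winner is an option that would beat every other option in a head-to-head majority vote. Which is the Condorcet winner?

Option 2 vs Option 1: 35–23
Option 2 vs Option 3: 33–25
Option 2 vs Option 4: 33–25
Option 2 beats every other option.

Option 2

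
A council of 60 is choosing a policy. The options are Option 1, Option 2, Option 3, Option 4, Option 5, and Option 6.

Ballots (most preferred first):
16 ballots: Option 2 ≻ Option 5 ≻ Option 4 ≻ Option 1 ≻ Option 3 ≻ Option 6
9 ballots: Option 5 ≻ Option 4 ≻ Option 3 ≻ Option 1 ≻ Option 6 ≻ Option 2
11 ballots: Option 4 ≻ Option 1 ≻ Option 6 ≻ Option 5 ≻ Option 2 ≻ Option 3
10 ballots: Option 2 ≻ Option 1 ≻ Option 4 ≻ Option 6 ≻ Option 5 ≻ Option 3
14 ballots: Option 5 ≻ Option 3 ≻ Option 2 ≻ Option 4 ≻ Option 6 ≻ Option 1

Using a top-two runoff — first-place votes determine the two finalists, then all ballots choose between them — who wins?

Option 5

Round 1 first-place votes: Option 1 0, Option 2 26, Option 3 0, Option 4 11, Option 5 23, Option 6 0. Option 2 and Option 5 advance.
Runoff: Option 2 is ranked above Option 5 on 26 ballots, Option 5 above Option 2 on 34.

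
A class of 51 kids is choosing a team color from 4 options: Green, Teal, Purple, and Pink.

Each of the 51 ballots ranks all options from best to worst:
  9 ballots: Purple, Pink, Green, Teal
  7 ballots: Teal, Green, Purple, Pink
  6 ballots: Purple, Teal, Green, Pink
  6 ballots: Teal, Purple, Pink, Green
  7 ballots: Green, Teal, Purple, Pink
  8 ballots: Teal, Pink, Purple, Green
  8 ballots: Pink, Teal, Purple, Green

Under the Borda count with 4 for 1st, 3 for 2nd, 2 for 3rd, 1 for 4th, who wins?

Green: 9×2 + 7×3 + 6×2 + 6×1 + 7×4 + 8×1 + 8×1 = 101
Teal: 9×1 + 7×4 + 6×3 + 6×4 + 7×3 + 8×4 + 8×3 = 156
Purple: 9×4 + 7×2 + 6×4 + 6×3 + 7×2 + 8×2 + 8×2 = 138
Pink: 9×3 + 7×1 + 6×1 + 6×2 + 7×1 + 8×3 + 8×4 = 115

Teal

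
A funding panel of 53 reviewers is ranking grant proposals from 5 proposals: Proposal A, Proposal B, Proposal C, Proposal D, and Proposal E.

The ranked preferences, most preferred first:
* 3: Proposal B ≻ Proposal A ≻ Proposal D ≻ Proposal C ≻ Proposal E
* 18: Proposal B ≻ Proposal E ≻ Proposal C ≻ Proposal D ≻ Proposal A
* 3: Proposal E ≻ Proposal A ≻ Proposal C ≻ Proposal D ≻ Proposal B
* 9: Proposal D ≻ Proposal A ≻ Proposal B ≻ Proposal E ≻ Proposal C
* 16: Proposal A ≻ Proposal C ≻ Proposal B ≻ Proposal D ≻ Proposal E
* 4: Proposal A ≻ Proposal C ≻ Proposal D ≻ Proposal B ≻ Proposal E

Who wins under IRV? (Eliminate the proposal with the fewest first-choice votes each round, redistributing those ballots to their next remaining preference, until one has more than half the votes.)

Round 1: Proposal A 20, Proposal B 21, Proposal C 0, Proposal D 9, Proposal E 3. Proposal C eliminated.
Round 2: Proposal A 20, Proposal B 21, Proposal D 9, Proposal E 3. Proposal E eliminated.
Round 3: Proposal A 23, Proposal B 21, Proposal D 9. Proposal D eliminated.
Round 4: Proposal A 32, Proposal B 21. Proposal A has a majority (≥27).

Proposal A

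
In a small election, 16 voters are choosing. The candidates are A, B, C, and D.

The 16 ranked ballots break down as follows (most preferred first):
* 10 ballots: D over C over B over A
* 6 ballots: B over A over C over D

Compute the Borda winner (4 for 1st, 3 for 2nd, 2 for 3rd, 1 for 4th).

A: 10×1 + 6×3 = 28
B: 10×2 + 6×4 = 44
C: 10×3 + 6×2 = 42
D: 10×4 + 6×1 = 46

D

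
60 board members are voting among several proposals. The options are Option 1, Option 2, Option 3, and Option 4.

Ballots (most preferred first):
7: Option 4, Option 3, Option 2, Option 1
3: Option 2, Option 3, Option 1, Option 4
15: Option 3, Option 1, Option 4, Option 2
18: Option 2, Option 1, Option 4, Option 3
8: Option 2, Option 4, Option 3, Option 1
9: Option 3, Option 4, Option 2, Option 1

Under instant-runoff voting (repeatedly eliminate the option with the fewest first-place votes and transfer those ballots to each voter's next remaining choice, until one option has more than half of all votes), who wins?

Round 1: Option 1 0, Option 2 29, Option 3 24, Option 4 7. Option 1 eliminated.
Round 2: Option 2 29, Option 3 24, Option 4 7. Option 4 eliminated.
Round 3: Option 2 29, Option 3 31. Option 3 has a majority (≥31).

Option 3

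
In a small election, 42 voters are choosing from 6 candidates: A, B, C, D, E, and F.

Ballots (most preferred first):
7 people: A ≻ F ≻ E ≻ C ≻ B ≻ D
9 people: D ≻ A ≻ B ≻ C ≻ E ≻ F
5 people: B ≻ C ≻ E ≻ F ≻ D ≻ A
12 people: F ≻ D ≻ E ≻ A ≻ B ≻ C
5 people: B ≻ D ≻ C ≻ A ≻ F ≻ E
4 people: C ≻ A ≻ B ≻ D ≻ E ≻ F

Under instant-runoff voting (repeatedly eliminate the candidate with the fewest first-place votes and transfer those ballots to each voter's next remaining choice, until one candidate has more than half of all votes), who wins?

A

Round 1: A 7, B 10, C 4, D 9, E 0, F 12. E eliminated.
Round 2: A 7, B 10, C 4, D 9, F 12. C eliminated.
Round 3: A 11, B 10, D 9, F 12. D eliminated.
Round 4: A 20, B 10, F 12. B eliminated.
Round 5: A 25, F 17. A has a majority (≥22).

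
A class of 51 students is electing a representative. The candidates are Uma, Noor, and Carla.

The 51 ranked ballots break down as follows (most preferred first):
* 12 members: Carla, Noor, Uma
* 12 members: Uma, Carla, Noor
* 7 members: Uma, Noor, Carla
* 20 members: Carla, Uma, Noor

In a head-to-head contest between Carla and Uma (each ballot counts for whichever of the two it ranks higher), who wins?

Carla is ranked above Uma on 32 ballots; Uma above Carla on 19.

Carla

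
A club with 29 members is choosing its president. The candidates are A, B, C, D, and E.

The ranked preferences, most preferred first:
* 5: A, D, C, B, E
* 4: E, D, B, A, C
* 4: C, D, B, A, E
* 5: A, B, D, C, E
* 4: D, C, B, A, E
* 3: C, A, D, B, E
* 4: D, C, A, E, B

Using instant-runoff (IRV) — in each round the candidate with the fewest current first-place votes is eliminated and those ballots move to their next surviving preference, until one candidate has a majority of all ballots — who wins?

Round 1: A 10, B 0, C 7, D 8, E 4. B eliminated.
Round 2: A 10, C 7, D 8, E 4. E eliminated.
Round 3: A 10, C 7, D 12. C eliminated.
Round 4: A 13, D 16. D has a majority (≥15).

D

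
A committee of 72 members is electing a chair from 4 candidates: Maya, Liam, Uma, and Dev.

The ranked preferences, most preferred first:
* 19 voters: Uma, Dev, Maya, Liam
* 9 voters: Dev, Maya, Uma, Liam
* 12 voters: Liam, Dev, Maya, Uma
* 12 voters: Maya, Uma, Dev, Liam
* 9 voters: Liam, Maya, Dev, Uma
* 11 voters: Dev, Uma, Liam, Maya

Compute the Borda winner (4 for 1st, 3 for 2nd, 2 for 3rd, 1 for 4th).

Dev

Maya: 19×2 + 9×3 + 12×2 + 12×4 + 9×3 + 11×1 = 175
Liam: 19×1 + 9×1 + 12×4 + 12×1 + 9×4 + 11×2 = 146
Uma: 19×4 + 9×2 + 12×1 + 12×3 + 9×1 + 11×3 = 184
Dev: 19×3 + 9×4 + 12×3 + 12×2 + 9×2 + 11×4 = 215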